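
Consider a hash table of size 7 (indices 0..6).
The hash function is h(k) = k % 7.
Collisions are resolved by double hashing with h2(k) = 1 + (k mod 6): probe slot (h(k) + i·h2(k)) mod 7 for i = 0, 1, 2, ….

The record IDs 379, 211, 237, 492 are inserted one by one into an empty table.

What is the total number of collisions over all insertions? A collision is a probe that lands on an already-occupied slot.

379: h=1 → slot 1
211: h=1, h2=2, probe 1,3 → slot 3
237: h=6 → slot 6
492: h=2 → slot 2
Table: [—, 379, 492, 211, —, —, 237]

1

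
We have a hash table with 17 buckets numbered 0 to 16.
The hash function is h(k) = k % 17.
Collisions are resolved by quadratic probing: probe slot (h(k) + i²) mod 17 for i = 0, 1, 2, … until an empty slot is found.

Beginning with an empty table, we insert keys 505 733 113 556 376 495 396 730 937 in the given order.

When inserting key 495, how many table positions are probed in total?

3

505 hashes to 12; slot 12 is free -> place at 12.
733 hashes to 2; slot 2 is free -> place at 2.
113 hashes to 11; slot 11 is free -> place at 11.
556 hashes to 12; 12 taken -> place at 13.
376 hashes to 2; 2 taken -> place at 3.
495 hashes to 2; 2,3 taken -> place at 6.
396 hashes to 5; slot 5 is free -> place at 5.
730 hashes to 16; slot 16 is free -> place at 16.
937 hashes to 2; 2,3,6,11 taken -> place at 1.
Table: [—, 937, 733, 376, —, 396, 495, —, —, —, —, 113, 505, 556, —, —, 730]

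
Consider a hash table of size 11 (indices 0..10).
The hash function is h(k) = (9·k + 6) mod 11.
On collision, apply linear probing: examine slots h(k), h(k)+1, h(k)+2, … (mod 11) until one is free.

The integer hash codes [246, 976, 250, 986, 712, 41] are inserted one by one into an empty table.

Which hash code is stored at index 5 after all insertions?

Insert 246: h=9, slot 9 empty → index 9.
Insert 976: h=1, slot 1 empty → index 1.
Insert 250: h=1, slot 1 occupied → index 2.
Insert 986: h=3, slot 3 empty → index 3.
Insert 712: h=1, slots 1,2,3 occupied → index 4.
Insert 41: h=1, slots 1,2,3,4 occupied → index 5.
Table: [∅, 976, 250, 986, 712, 41, ∅, ∅, ∅, 246, ∅]

41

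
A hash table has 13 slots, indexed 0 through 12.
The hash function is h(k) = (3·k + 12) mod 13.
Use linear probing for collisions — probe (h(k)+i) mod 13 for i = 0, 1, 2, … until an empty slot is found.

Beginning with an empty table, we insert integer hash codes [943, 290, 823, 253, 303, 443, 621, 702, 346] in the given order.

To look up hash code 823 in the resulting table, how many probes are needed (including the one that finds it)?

943 hashes to 7; slot 7 is free -> place at 7.
290 hashes to 11; slot 11 is free -> place at 11.
823 hashes to 11; 11 taken -> place at 12.
253 hashes to 4; slot 4 is free -> place at 4.
303 hashes to 11; 11,12 taken -> place at 0.
443 hashes to 2; slot 2 is free -> place at 2.
621 hashes to 3; slot 3 is free -> place at 3.
702 hashes to 12; 12,0 taken -> place at 1.
346 hashes to 10; slot 10 is free -> place at 10.
Table: [303, 702, 443, 621, 253, ∅, ∅, 943, ∅, ∅, 346, 290, 823]
Lookup 823: h=11, probe 11,12 → found at 12.

2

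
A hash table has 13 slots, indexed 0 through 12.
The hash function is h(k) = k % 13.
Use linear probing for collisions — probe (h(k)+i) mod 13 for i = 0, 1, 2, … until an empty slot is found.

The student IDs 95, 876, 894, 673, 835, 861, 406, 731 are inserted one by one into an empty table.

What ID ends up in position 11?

673

Insert 95: h=4, slot 4 empty => index 4.
Insert 876: h=5, slot 5 empty => index 5.
Insert 894: h=10, slot 10 empty => index 10.
Insert 673: h=10, slot 10 occupied => index 11.
Insert 835: h=3, slot 3 empty => index 3.
Insert 861: h=3, slots 3,4,5 occupied => index 6.
Insert 406: h=3, slots 3,4,5,6 occupied => index 7.
Insert 731: h=3, slots 3,4,5,6,7 occupied => index 8.
Table: [∅, ∅, ∅, 835, 95, 876, 861, 406, 731, ∅, 894, 673, ∅]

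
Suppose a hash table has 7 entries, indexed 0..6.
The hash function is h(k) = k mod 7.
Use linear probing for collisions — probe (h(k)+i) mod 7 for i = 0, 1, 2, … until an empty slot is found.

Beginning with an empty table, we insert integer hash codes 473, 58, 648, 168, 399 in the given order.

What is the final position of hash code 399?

1

Insert 473: h=4, slot 4 empty => index 4.
Insert 58: h=2, slot 2 empty => index 2.
Insert 648: h=4, slot 4 occupied => index 5.
Insert 168: h=0, slot 0 empty => index 0.
Insert 399: h=0, slot 0 occupied => index 1.
Table: [168, 399, 58, _, 473, 648, _]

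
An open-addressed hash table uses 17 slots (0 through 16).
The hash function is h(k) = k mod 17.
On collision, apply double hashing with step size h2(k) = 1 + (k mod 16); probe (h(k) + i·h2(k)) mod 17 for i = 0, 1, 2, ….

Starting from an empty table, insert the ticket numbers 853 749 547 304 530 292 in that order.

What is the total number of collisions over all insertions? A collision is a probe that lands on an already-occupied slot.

853 hashes to 3; slot 3 is free => place at 3.
749 hashes to 1; slot 1 is free => place at 1.
547 hashes to 3, h2=4; 3 taken => place at 7.
304 hashes to 15; slot 15 is free => place at 15.
530 hashes to 3, h2=3; 3 taken => place at 6.
292 hashes to 3, h2=5; 3 taken => place at 8.
Table: [-, 749, -, 853, -, -, 530, 547, 292, -, -, -, -, -, -, 304, -]

3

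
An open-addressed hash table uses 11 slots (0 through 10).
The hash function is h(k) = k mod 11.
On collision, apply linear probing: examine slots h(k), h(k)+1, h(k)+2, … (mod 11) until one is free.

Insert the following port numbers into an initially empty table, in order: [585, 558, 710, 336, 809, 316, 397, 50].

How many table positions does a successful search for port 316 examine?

3

585 hashes to 2; slot 2 is free → place at 2.
558 hashes to 8; slot 8 is free → place at 8.
710 hashes to 6; slot 6 is free → place at 6.
336 hashes to 6; 6 taken → place at 7.
809 hashes to 6; 6,7,8 taken → place at 9.
316 hashes to 8; 8,9 taken → place at 10.
397 hashes to 1; slot 1 is free → place at 1.
50 hashes to 6; 6,7,8,9,10 taken → place at 0.
Table: [50, 397, 585, ., ., ., 710, 336, 558, 809, 316]
Lookup 316: h=8, probe 8,9,10 → found at 10.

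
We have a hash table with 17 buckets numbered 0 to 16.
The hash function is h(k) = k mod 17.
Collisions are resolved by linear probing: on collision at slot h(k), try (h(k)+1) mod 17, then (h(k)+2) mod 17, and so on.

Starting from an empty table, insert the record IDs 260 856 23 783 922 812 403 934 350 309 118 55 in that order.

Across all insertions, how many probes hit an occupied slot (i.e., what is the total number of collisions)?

6

260: h=5 → slot 5
856: h=6 → slot 6
23: h=6, probe 6,7 → slot 7
783: h=1 → slot 1
922: h=4 → slot 4
812: h=13 → slot 13
403: h=12 → slot 12
934: h=16 → slot 16
350: h=10 → slot 10
309: h=3 → slot 3
118: h=16, probe 16,0 → slot 0
55: h=4, probe 4,5,6,7,8 → slot 8
Table: [118, 783, ., 309, 922, 260, 856, 23, 55, ., 350, ., 403, 812, ., ., 934]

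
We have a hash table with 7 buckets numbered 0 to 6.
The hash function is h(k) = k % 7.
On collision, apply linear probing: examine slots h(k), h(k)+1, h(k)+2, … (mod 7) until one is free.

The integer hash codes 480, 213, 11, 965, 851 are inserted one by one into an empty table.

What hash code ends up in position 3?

480: h=4 => slot 4
213: h=3 => slot 3
11: h=4, probe 4,5 => slot 5
965: h=6 => slot 6
851: h=4, probe 4,5,6,0 => slot 0
Table: [851, —, —, 213, 480, 11, 965]

213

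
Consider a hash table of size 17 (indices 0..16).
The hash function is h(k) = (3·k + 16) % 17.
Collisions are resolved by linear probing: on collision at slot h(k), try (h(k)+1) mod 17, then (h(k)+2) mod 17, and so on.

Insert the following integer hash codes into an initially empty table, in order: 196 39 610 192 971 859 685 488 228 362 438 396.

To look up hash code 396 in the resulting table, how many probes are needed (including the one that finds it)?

6

196: h=9 → slot 9
39: h=14 → slot 14
610: h=10 → slot 10
192: h=14, probe 14,15 → slot 15
971: h=5 → slot 5
859: h=9, probe 9,10,11 → slot 11
685: h=14, probe 14,15,16 → slot 16
488: h=1 → slot 1
228: h=3 → slot 3
362: h=14, probe 14,15,16,0 → slot 0
438: h=4 → slot 4
396: h=14, probe 14,15,16,0,1,2 → slot 2
Table: [362, 488, 396, 228, 438, 971, ∅, ∅, ∅, 196, 610, 859, ∅, ∅, 39, 192, 685]
Lookup 396: h=14, probe 14,15,16,0,1,2 → found at 2.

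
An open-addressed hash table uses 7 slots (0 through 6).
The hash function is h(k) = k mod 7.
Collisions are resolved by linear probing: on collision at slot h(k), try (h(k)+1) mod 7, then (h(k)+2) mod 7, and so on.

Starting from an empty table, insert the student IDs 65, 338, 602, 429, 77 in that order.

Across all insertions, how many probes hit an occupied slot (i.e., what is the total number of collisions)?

4

65: h=2 => slot 2
338: h=2, probe 2,3 => slot 3
602: h=0 => slot 0
429: h=2, probe 2,3,4 => slot 4
77: h=0, probe 0,1 => slot 1
Table: [602, 77, 65, 338, 429, —, —]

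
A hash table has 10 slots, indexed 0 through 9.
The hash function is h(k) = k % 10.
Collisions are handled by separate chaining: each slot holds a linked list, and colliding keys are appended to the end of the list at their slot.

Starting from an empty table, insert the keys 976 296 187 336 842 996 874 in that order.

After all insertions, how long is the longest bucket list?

976 -> bucket 6
296 -> bucket 6 (collision)
187 -> bucket 7
336 -> bucket 6 (collision)
842 -> bucket 2
996 -> bucket 6 (collision)
874 -> bucket 4
Final buckets:
0: -
1: -
2: 842
3: -
4: 874
5: -
6: 976 -> 296 -> 336 -> 996
7: 187
8: -
9: -

4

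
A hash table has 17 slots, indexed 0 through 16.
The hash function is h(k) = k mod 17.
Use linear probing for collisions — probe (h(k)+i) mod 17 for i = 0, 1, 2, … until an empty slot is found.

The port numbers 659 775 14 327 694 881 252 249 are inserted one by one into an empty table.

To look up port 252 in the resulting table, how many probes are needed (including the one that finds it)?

Insert 659: h=13, slot 13 empty -> index 13.
Insert 775: h=10, slot 10 empty -> index 10.
Insert 14: h=14, slot 14 empty -> index 14.
Insert 327: h=4, slot 4 empty -> index 4.
Insert 694: h=14, slot 14 occupied -> index 15.
Insert 881: h=14, slots 14,15 occupied -> index 16.
Insert 252: h=14, slots 14,15,16 occupied -> index 0.
Insert 249: h=11, slot 11 empty -> index 11.
Table: [252, -, -, -, 327, -, -, -, -, -, 775, 249, -, 659, 14, 694, 881]
Lookup 252: h=14, probe 14,15,16,0 → found at 0.

4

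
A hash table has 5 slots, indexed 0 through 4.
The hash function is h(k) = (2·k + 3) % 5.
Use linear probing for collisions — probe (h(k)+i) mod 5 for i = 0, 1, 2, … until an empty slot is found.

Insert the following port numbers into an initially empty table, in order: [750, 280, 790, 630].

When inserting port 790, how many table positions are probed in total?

3

Insert 750: h=3, slot 3 empty -> index 3.
Insert 280: h=3, slot 3 occupied -> index 4.
Insert 790: h=3, slots 3,4 occupied -> index 0.
Insert 630: h=3, slots 3,4,0 occupied -> index 1.
Table: [790, 630, ∅, 750, 280]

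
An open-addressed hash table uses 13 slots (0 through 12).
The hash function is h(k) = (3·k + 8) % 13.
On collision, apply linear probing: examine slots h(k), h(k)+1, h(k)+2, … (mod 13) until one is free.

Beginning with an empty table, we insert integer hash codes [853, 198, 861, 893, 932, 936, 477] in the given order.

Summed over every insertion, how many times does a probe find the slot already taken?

4

853 hashes to 6; slot 6 is free → place at 6.
198 hashes to 4; slot 4 is free → place at 4.
861 hashes to 4; 4 taken → place at 5.
893 hashes to 9; slot 9 is free → place at 9.
932 hashes to 9; 9 taken → place at 10.
936 hashes to 8; slot 8 is free → place at 8.
477 hashes to 9; 9,10 taken → place at 11.
Table: [-, -, -, -, 198, 861, 853, -, 936, 893, 932, 477, -]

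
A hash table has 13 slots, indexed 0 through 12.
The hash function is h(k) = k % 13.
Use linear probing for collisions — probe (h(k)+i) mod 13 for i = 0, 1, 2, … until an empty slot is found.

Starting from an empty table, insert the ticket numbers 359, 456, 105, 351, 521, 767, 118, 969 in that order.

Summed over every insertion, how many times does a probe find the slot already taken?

359 hashes to 8; slot 8 is free => place at 8.
456 hashes to 1; slot 1 is free => place at 1.
105 hashes to 1; 1 taken => place at 2.
351 hashes to 0; slot 0 is free => place at 0.
521 hashes to 1; 1,2 taken => place at 3.
767 hashes to 0; 0,1,2,3 taken => place at 4.
118 hashes to 1; 1,2,3,4 taken => place at 5.
969 hashes to 7; slot 7 is free => place at 7.
Table: [351, 456, 105, 521, 767, 118, —, 969, 359, —, —, —, —]

11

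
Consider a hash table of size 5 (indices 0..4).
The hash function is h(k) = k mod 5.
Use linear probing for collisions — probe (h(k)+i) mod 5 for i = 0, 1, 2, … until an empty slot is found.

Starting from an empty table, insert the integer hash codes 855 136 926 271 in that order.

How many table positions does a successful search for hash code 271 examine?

3

Insert 855: h=0, slot 0 empty → index 0.
Insert 136: h=1, slot 1 empty → index 1.
Insert 926: h=1, slot 1 occupied → index 2.
Insert 271: h=1, slots 1,2 occupied → index 3.
Table: [855, 136, 926, 271, -]
Lookup 271: h=1, probe 1,2,3 → found at 3.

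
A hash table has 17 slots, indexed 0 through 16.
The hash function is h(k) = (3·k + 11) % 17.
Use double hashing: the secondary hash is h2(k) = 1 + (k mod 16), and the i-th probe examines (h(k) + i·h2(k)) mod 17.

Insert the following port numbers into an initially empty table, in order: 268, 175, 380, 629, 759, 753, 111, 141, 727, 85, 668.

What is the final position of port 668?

268: h=16 => slot 16
175: h=9 => slot 9
380: h=12 => slot 12
629: h=11 => slot 11
759: h=10 => slot 10
753: h=9, h2=2, probe 9,11,13 => slot 13
111: h=4 => slot 4
141: h=9, h2=14, probe 9,6 => slot 6
727: h=16, h2=8, probe 16,7 => slot 7
85: h=11, h2=6, probe 11,0 => slot 0
668: h=9, h2=13, probe 9,5 => slot 5
Table: [85, -, -, -, 111, 668, 141, 727, -, 175, 759, 629, 380, 753, -, -, 268]

5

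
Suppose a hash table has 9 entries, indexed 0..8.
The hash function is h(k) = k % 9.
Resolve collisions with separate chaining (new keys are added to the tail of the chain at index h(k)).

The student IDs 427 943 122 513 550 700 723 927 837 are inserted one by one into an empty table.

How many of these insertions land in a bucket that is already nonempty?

3

Insert 427: h=4, bucket 4 empty → new chain.
Insert 943: h=7, bucket 7 empty → new chain.
Insert 122: h=5, bucket 5 empty → new chain.
Insert 513: h=0, bucket 0 empty → new chain.
Insert 550: h=1, bucket 1 empty → new chain.
Insert 700: h=7, bucket 7 nonempty → append to chain.
Insert 723: h=3, bucket 3 empty → new chain.
Insert 927: h=0, bucket 0 nonempty → append to chain.
Insert 837: h=0, bucket 0 nonempty → append to chain.
Final buckets:
0: 513 -> 927 -> 837
1: 550
2: —
3: 723
4: 427
5: 122
6: —
7: 943 -> 700
8: —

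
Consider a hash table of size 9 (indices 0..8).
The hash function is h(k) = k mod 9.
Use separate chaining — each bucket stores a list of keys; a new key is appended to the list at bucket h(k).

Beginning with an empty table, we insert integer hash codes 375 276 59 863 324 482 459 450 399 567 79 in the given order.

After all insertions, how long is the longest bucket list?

Insert 375: h=6, bucket 6 empty → new chain.
Insert 276: h=6, bucket 6 nonempty → append to chain.
Insert 59: h=5, bucket 5 empty → new chain.
Insert 863: h=8, bucket 8 empty → new chain.
Insert 324: h=0, bucket 0 empty → new chain.
Insert 482: h=5, bucket 5 nonempty → append to chain.
Insert 459: h=0, bucket 0 nonempty → append to chain.
Insert 450: h=0, bucket 0 nonempty → append to chain.
Insert 399: h=3, bucket 3 empty → new chain.
Insert 567: h=0, bucket 0 nonempty → append to chain.
Insert 79: h=7, bucket 7 empty → new chain.
Final buckets:
0: 324 -> 459 -> 450 -> 567
1: .
2: .
3: 399
4: .
5: 59 -> 482
6: 375 -> 276
7: 79
8: 863

4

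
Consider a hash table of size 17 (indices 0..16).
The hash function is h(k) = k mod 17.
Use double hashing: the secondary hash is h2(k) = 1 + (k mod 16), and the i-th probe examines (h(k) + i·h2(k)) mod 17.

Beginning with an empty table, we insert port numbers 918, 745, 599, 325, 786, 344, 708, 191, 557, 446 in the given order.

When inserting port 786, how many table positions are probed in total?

Insert 918: h=0, slot 0 empty -> index 0.
Insert 745: h=14, slot 14 empty -> index 14.
Insert 599: h=4, slot 4 empty -> index 4.
Insert 325: h=2, slot 2 empty -> index 2.
Insert 786: h=4, h2=3, slot 4 occupied -> index 7.
Insert 344: h=4, h2=9, slot 4 occupied -> index 13.
Insert 708: h=11, slot 11 empty -> index 11.
Insert 191: h=4, h2=16, slot 4 occupied -> index 3.
Insert 557: h=13, h2=14, slot 13 occupied -> index 10.
Insert 446: h=4, h2=15, slots 4,2,0 occupied -> index 15.
Table: [918, -, 325, 191, 599, -, -, 786, -, -, 557, 708, -, 344, 745, 446, -]

2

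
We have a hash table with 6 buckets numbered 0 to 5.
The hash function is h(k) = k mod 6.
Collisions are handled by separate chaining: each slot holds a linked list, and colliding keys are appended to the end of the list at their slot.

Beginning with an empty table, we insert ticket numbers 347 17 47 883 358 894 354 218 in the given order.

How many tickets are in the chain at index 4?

1

347 -> bucket 5
17 -> bucket 5 (collision)
47 -> bucket 5 (collision)
883 -> bucket 1
358 -> bucket 4
894 -> bucket 0
354 -> bucket 0 (collision)
218 -> bucket 2
Final buckets:
0: 894 -> 354
1: 883
2: 218
3: ∅
4: 358
5: 347 -> 17 -> 47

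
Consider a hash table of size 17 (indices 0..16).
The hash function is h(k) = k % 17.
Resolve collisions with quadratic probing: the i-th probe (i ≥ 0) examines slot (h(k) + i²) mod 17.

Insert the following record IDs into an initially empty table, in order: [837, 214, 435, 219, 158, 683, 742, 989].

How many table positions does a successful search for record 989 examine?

3

Insert 837: h=4, slot 4 empty → index 4.
Insert 214: h=10, slot 10 empty → index 10.
Insert 435: h=10, slot 10 occupied → index 11.
Insert 219: h=15, slot 15 empty → index 15.
Insert 158: h=5, slot 5 empty → index 5.
Insert 683: h=3, slot 3 empty → index 3.
Insert 742: h=11, slot 11 occupied → index 12.
Insert 989: h=3, slots 3,4 occupied → index 7.
Table: [-, -, -, 683, 837, 158, -, 989, -, -, 214, 435, 742, -, -, 219, -]
Lookup 989: h=3, probe 3,4,7 → found at 7.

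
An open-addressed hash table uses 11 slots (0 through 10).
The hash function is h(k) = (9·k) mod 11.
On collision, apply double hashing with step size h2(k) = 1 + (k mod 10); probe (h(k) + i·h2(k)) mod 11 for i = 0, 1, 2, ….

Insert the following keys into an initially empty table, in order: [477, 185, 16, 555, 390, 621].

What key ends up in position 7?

555

477: h=3 => slot 3
185: h=4 => slot 4
16: h=1 => slot 1
555: h=1, h2=6, probe 1,7 => slot 7
390: h=1, h2=1, probe 1,2 => slot 2
621: h=1, h2=2, probe 1,3,5 => slot 5
Table: [_, 16, 390, 477, 185, 621, _, 555, _, _, _]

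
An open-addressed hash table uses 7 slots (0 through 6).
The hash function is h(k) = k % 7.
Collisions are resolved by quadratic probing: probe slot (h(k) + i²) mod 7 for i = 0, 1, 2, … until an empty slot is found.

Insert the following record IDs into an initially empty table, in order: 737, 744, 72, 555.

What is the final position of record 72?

6

737: h=2 → slot 2
744: h=2, probe 2,3 → slot 3
72: h=2, probe 2,3,6 → slot 6
555: h=2, probe 2,3,6,4 → slot 4
Table: [., ., 737, 744, 555, ., 72]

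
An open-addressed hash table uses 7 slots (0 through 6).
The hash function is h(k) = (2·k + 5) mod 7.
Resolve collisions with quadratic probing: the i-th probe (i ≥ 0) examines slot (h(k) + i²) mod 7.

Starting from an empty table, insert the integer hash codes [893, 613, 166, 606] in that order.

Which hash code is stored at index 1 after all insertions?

Insert 893: h=6, slot 6 empty → index 6.
Insert 613: h=6, slot 6 occupied → index 0.
Insert 166: h=1, slot 1 empty → index 1.
Insert 606: h=6, slots 6,0 occupied → index 3.
Table: [613, 166, _, 606, _, _, 893]

166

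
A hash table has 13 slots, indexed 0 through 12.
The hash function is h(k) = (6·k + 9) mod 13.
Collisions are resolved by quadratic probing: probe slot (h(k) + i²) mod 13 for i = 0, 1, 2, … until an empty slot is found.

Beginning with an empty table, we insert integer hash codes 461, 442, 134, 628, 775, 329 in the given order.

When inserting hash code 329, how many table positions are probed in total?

3

461: h=6 -> slot 6
442: h=9 -> slot 9
134: h=7 -> slot 7
628: h=7, probe 7,8 -> slot 8
775: h=5 -> slot 5
329: h=7, probe 7,8,11 -> slot 11
Table: [∅, ∅, ∅, ∅, ∅, 775, 461, 134, 628, 442, ∅, 329, ∅]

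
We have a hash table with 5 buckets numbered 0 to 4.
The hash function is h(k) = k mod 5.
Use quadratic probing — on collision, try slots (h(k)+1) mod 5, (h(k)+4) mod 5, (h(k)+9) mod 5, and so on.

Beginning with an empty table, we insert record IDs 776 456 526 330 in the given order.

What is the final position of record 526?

776 hashes to 1; slot 1 is free => place at 1.
456 hashes to 1; 1 taken => place at 2.
526 hashes to 1; 1,2 taken => place at 0.
330 hashes to 0; 0,1 taken => place at 4.
Table: [526, 776, 456, ., 330]

0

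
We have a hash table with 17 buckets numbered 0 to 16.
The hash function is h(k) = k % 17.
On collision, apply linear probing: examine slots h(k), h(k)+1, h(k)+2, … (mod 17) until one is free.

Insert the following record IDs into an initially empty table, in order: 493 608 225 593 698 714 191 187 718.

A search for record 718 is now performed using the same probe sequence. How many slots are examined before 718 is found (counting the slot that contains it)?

493 hashes to 0; slot 0 is free => place at 0.
608 hashes to 13; slot 13 is free => place at 13.
225 hashes to 4; slot 4 is free => place at 4.
593 hashes to 15; slot 15 is free => place at 15.
698 hashes to 1; slot 1 is free => place at 1.
714 hashes to 0; 0,1 taken => place at 2.
191 hashes to 4; 4 taken => place at 5.
187 hashes to 0; 0,1,2 taken => place at 3.
718 hashes to 4; 4,5 taken => place at 6.
Table: [493, 698, 714, 187, 225, 191, 718, _, _, _, _, _, _, 608, _, 593, _]
Lookup 718: h=4, probe 4,5,6 → found at 6.

3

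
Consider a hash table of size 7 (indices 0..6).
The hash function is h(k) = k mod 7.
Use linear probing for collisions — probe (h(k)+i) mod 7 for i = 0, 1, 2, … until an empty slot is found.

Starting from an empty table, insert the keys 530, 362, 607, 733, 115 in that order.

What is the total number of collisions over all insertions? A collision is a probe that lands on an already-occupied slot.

530 hashes to 5; slot 5 is free -> place at 5.
362 hashes to 5; 5 taken -> place at 6.
607 hashes to 5; 5,6 taken -> place at 0.
733 hashes to 5; 5,6,0 taken -> place at 1.
115 hashes to 3; slot 3 is free -> place at 3.
Table: [607, 733, _, 115, _, 530, 362]

6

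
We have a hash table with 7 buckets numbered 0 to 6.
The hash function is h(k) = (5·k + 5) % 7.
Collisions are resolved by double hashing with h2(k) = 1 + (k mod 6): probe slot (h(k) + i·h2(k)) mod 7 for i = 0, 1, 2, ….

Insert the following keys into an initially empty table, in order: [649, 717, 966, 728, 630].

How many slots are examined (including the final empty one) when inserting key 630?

Insert 649: h=2, slot 2 empty => index 2.
Insert 717: h=6, slot 6 empty => index 6.
Insert 966: h=5, slot 5 empty => index 5.
Insert 728: h=5, h2=3, slot 5 occupied => index 1.
Insert 630: h=5, h2=1, slots 5,6 occupied => index 0.
Table: [630, 728, 649, ., ., 966, 717]

3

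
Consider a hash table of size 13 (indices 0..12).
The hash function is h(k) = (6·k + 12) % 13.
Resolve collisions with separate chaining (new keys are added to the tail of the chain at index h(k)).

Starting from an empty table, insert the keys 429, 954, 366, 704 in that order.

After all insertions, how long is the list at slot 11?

Insert 429: h=12, bucket 12 empty -> new chain.
Insert 954: h=3, bucket 3 empty -> new chain.
Insert 366: h=11, bucket 11 empty -> new chain.
Insert 704: h=11, bucket 11 nonempty -> append to chain.
Final buckets:
0: ∅
1: ∅
2: ∅
3: 954
4: ∅
5: ∅
6: ∅
7: ∅
8: ∅
9: ∅
10: ∅
11: 366 -> 704
12: 429

2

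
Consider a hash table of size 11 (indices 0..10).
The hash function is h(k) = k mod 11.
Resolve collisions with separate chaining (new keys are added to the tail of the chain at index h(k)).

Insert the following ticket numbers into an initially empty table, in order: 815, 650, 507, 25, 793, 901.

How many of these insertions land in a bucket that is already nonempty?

815 -> bucket 1
650 -> bucket 1 (collision)
507 -> bucket 1 (collision)
25 -> bucket 3
793 -> bucket 1 (collision)
901 -> bucket 10
Final buckets:
0: .
1: 815 -> 650 -> 507 -> 793
2: .
3: 25
4: .
5: .
6: .
7: .
8: .
9: .
10: 901

3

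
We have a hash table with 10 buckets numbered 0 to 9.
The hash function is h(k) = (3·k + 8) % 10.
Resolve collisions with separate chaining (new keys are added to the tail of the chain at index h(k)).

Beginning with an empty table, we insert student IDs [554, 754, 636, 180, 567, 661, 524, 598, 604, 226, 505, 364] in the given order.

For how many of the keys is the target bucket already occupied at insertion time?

5

Insert 554: h=0, bucket 0 empty → new chain.
Insert 754: h=0, bucket 0 nonempty → append to chain.
Insert 636: h=6, bucket 6 empty → new chain.
Insert 180: h=8, bucket 8 empty → new chain.
Insert 567: h=9, bucket 9 empty → new chain.
Insert 661: h=1, bucket 1 empty → new chain.
Insert 524: h=0, bucket 0 nonempty → append to chain.
Insert 598: h=2, bucket 2 empty → new chain.
Insert 604: h=0, bucket 0 nonempty → append to chain.
Insert 226: h=6, bucket 6 nonempty → append to chain.
Insert 505: h=3, bucket 3 empty → new chain.
Insert 364: h=0, bucket 0 nonempty → append to chain.
Final buckets:
0: 554 -> 754 -> 524 -> 604 -> 364
1: 661
2: 598
3: 505
4: —
5: —
6: 636 -> 226
7: —
8: 180
9: 567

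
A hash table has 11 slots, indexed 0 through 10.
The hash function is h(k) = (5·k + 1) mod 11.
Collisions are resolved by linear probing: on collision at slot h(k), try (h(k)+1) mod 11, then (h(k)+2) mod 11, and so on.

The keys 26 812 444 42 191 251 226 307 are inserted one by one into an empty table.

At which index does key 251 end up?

4

26: h=10 => slot 10
812: h=2 => slot 2
444: h=10, probe 10,0 => slot 0
42: h=2, probe 2,3 => slot 3
191: h=10, probe 10,0,1 => slot 1
251: h=2, probe 2,3,4 => slot 4
226: h=9 => slot 9
307: h=7 => slot 7
Table: [444, 191, 812, 42, 251, ∅, ∅, 307, ∅, 226, 26]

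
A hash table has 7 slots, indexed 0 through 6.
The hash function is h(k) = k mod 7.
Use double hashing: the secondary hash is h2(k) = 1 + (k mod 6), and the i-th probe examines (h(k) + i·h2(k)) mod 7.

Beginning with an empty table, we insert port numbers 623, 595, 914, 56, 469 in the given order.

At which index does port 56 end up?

3

623 hashes to 0; slot 0 is free -> place at 0.
595 hashes to 0, h2=2; 0 taken -> place at 2.
914 hashes to 4; slot 4 is free -> place at 4.
56 hashes to 0, h2=3; 0 taken -> place at 3.
469 hashes to 0, h2=2; 0,2,4 taken -> place at 6.
Table: [623, -, 595, 56, 914, -, 469]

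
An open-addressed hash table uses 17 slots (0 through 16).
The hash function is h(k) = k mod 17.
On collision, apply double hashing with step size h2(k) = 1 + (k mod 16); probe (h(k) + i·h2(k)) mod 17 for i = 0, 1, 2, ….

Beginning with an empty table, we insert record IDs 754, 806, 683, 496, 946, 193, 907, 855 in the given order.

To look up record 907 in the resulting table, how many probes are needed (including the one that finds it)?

754: h=6 -> slot 6
806: h=7 -> slot 7
683: h=3 -> slot 3
496: h=3, h2=1, probe 3,4 -> slot 4
946: h=11 -> slot 11
193: h=6, h2=2, probe 6,8 -> slot 8
907: h=6, h2=12, probe 6,1 -> slot 1
855: h=5 -> slot 5
Table: [—, 907, —, 683, 496, 855, 754, 806, 193, —, —, 946, —, —, —, —, —]
Lookup 907: h=6, h2=12, probe 6,1 → found at 1.

2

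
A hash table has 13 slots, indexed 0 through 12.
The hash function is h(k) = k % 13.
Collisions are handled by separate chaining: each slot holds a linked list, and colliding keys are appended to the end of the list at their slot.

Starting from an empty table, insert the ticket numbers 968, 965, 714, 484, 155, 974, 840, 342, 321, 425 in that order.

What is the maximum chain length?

3

968 → bucket 6
965 → bucket 3
714 → bucket 12
484 → bucket 3 (collision)
155 → bucket 12 (collision)
974 → bucket 12 (collision)
840 → bucket 8
342 → bucket 4
321 → bucket 9
425 → bucket 9 (collision)
Final buckets:
0: —
1: —
2: —
3: 965 -> 484
4: 342
5: —
6: 968
7: —
8: 840
9: 321 -> 425
10: —
11: —
12: 714 -> 155 -> 974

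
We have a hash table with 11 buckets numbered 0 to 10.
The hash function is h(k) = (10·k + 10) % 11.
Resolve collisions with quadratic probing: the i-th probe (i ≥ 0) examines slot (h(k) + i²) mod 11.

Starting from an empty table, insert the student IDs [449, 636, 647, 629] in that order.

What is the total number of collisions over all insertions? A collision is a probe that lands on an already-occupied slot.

3

449: h=1 → slot 1
636: h=1, probe 1,2 → slot 2
647: h=1, probe 1,2,5 → slot 5
629: h=8 → slot 8
Table: [∅, 449, 636, ∅, ∅, 647, ∅, ∅, 629, ∅, ∅]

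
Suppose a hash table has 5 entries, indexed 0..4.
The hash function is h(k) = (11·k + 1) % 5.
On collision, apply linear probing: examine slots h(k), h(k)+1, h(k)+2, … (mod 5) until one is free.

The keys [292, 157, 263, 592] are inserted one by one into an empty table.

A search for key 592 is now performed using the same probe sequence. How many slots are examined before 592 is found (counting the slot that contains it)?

4

292: h=3 → slot 3
157: h=3, probe 3,4 → slot 4
263: h=4, probe 4,0 → slot 0
592: h=3, probe 3,4,0,1 → slot 1
Table: [263, 592, ∅, 292, 157]
Lookup 592: h=3, probe 3,4,0,1 → found at 1.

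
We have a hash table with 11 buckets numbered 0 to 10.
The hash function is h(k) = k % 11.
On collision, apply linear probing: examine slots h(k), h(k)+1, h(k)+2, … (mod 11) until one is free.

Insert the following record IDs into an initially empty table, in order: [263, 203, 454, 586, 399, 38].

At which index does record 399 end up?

263: h=10 => slot 10
203: h=5 => slot 5
454: h=3 => slot 3
586: h=3, probe 3,4 => slot 4
399: h=3, probe 3,4,5,6 => slot 6
38: h=5, probe 5,6,7 => slot 7
Table: [_, _, _, 454, 586, 203, 399, 38, _, _, 263]

6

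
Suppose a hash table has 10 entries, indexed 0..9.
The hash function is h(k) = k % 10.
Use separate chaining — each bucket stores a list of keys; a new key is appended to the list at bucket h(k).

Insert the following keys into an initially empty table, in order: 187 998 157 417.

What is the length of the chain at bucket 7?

187 -> bucket 7
998 -> bucket 8
157 -> bucket 7 (collision)
417 -> bucket 7 (collision)
Final buckets:
0: .
1: .
2: .
3: .
4: .
5: .
6: .
7: 187 -> 157 -> 417
8: 998
9: .

3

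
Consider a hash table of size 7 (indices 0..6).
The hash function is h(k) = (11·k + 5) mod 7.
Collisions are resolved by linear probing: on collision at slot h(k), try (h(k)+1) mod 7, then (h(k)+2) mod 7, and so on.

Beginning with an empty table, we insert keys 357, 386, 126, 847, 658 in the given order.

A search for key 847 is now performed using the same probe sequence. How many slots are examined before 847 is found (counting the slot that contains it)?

3

Insert 357: h=5, slot 5 empty → index 5.
Insert 386: h=2, slot 2 empty → index 2.
Insert 126: h=5, slot 5 occupied → index 6.
Insert 847: h=5, slots 5,6 occupied → index 0.
Insert 658: h=5, slots 5,6,0 occupied → index 1.
Table: [847, 658, 386, ., ., 357, 126]
Lookup 847: h=5, probe 5,6,0 → found at 0.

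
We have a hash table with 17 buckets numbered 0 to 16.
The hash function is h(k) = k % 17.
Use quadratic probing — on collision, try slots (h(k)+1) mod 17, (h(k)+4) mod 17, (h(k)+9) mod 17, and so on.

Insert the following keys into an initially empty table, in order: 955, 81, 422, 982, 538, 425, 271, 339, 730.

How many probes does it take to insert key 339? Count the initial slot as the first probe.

4

Insert 955: h=3, slot 3 empty => index 3.
Insert 81: h=13, slot 13 empty => index 13.
Insert 422: h=14, slot 14 empty => index 14.
Insert 982: h=13, slots 13,14 occupied => index 0.
Insert 538: h=11, slot 11 empty => index 11.
Insert 425: h=0, slot 0 occupied => index 1.
Insert 271: h=16, slot 16 empty => index 16.
Insert 339: h=16, slots 16,0,3 occupied => index 8.
Insert 730: h=16, slots 16,0,3,8 occupied => index 15.
Table: [982, 425, _, 955, _, _, _, _, 339, _, _, 538, _, 81, 422, 730, 271]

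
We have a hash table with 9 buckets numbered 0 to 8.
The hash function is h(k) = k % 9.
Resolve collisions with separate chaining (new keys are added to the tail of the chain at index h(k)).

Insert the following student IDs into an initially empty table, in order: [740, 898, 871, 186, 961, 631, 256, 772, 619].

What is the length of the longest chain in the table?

740 → bucket 2
898 → bucket 7
871 → bucket 7 (collision)
186 → bucket 6
961 → bucket 7 (collision)
631 → bucket 1
256 → bucket 4
772 → bucket 7 (collision)
619 → bucket 7 (collision)
Final buckets:
0: —
1: 631
2: 740
3: —
4: 256
5: —
6: 186
7: 898 -> 871 -> 961 -> 772 -> 619
8: —

5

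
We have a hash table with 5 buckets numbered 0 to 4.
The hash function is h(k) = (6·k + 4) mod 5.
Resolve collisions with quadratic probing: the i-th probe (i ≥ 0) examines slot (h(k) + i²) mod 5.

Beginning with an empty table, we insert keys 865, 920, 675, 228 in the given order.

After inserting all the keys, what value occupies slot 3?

865 hashes to 4; slot 4 is free => place at 4.
920 hashes to 4; 4 taken => place at 0.
675 hashes to 4; 4,0 taken => place at 3.
228 hashes to 2; slot 2 is free => place at 2.
Table: [920, ∅, 228, 675, 865]

675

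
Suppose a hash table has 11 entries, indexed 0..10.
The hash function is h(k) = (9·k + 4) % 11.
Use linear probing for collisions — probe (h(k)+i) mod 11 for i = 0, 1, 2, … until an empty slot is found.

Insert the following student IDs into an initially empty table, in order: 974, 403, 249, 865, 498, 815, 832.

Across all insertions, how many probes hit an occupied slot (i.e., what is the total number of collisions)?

974: h=3 => slot 3
403: h=1 => slot 1
249: h=1, probe 1,2 => slot 2
865: h=1, probe 1,2,3,4 => slot 4
498: h=9 => slot 9
815: h=2, probe 2,3,4,5 => slot 5
832: h=1, probe 1,2,3,4,5,6 => slot 6
Table: [., 403, 249, 974, 865, 815, 832, ., ., 498, .]

12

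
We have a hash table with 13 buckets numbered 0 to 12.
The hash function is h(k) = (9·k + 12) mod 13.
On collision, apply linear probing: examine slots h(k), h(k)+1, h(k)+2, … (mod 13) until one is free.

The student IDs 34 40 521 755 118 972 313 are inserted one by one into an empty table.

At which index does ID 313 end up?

0

34 hashes to 6; slot 6 is free → place at 6.
40 hashes to 8; slot 8 is free → place at 8.
521 hashes to 8; 8 taken → place at 9.
755 hashes to 8; 8,9 taken → place at 10.
118 hashes to 8; 8,9,10 taken → place at 11.
972 hashes to 11; 11 taken → place at 12.
313 hashes to 8; 8,9,10,11,12 taken → place at 0.
Table: [313, —, —, —, —, —, 34, —, 40, 521, 755, 118, 972]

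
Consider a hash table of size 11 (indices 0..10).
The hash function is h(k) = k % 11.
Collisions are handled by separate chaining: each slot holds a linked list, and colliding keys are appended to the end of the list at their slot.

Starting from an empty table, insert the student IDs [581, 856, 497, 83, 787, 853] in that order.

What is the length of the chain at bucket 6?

3

581 -> bucket 9
856 -> bucket 9 (collision)
497 -> bucket 2
83 -> bucket 6
787 -> bucket 6 (collision)
853 -> bucket 6 (collision)
Final buckets:
0: .
1: .
2: 497
3: .
4: .
5: .
6: 83 -> 787 -> 853
7: .
8: .
9: 581 -> 856
10: .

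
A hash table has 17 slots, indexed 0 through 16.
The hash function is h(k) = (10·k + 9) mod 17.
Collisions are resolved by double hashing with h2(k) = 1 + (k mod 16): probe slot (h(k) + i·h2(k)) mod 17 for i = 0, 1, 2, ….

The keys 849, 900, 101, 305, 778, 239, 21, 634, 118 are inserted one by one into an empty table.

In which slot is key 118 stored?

849 hashes to 16; slot 16 is free => place at 16.
900 hashes to 16, h2=5; 16 taken => place at 4.
101 hashes to 16, h2=6; 16 taken => place at 5.
305 hashes to 16, h2=2; 16 taken => place at 1.
778 hashes to 3; slot 3 is free => place at 3.
239 hashes to 2; slot 2 is free => place at 2.
21 hashes to 15; slot 15 is free => place at 15.
634 hashes to 8; slot 8 is free => place at 8.
118 hashes to 16, h2=7; 16 taken => place at 6.
Table: [-, 305, 239, 778, 900, 101, 118, -, 634, -, -, -, -, -, -, 21, 849]

6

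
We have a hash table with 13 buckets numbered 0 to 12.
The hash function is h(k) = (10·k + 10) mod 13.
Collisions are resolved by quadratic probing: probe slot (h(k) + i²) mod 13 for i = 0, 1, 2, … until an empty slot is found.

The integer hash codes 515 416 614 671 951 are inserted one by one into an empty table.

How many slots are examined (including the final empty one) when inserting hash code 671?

2

515 hashes to 12; slot 12 is free => place at 12.
416 hashes to 10; slot 10 is free => place at 10.
614 hashes to 1; slot 1 is free => place at 1.
671 hashes to 12; 12 taken => place at 0.
951 hashes to 4; slot 4 is free => place at 4.
Table: [671, 614, ∅, ∅, 951, ∅, ∅, ∅, ∅, ∅, 416, ∅, 515]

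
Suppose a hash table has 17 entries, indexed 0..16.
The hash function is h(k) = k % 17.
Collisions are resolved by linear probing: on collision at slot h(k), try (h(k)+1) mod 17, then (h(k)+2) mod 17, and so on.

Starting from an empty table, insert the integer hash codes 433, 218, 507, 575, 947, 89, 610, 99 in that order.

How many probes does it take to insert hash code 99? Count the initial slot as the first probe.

5

433: h=8 -> slot 8
218: h=14 -> slot 14
507: h=14, probe 14,15 -> slot 15
575: h=14, probe 14,15,16 -> slot 16
947: h=12 -> slot 12
89: h=4 -> slot 4
610: h=15, probe 15,16,0 -> slot 0
99: h=14, probe 14,15,16,0,1 -> slot 1
Table: [610, 99, ., ., 89, ., ., ., 433, ., ., ., 947, ., 218, 507, 575]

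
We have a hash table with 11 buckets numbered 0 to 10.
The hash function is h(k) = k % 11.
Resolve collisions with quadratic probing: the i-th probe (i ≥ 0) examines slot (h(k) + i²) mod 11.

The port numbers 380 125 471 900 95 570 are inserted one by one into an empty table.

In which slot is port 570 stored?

380 hashes to 6; slot 6 is free => place at 6.
125 hashes to 4; slot 4 is free => place at 4.
471 hashes to 9; slot 9 is free => place at 9.
900 hashes to 9; 9 taken => place at 10.
95 hashes to 7; slot 7 is free => place at 7.
570 hashes to 9; 9,10 taken => place at 2.
Table: [—, —, 570, —, 125, —, 380, 95, —, 471, 900]

2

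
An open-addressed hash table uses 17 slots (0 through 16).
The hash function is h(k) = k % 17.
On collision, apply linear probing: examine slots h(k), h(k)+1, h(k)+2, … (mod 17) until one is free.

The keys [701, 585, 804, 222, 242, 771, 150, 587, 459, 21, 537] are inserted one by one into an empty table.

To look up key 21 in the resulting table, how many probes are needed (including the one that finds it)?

7

701: h=4 => slot 4
585: h=7 => slot 7
804: h=5 => slot 5
222: h=1 => slot 1
242: h=4, probe 4,5,6 => slot 6
771: h=6, probe 6,7,8 => slot 8
150: h=14 => slot 14
587: h=9 => slot 9
459: h=0 => slot 0
21: h=4, probe 4,5,6,7,8,9,10 => slot 10
537: h=10, probe 10,11 => slot 11
Table: [459, 222, ., ., 701, 804, 242, 585, 771, 587, 21, 537, ., ., 150, ., .]
Lookup 21: h=4, probe 4,5,6,7,8,9,10 → found at 10.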